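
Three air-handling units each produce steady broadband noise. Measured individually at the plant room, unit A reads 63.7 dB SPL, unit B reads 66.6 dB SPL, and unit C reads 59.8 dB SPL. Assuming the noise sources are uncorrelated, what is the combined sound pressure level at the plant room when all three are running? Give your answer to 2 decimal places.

Add the sources as powers (linear), then convert back to dB:
L_total = 10·log₁₀(10^(63.7/10) + 10^(66.6/10) + 10^(59.8/10)) = 10·log₁₀(7870000) = 68.96 dB SPL.

68.96 dB SPL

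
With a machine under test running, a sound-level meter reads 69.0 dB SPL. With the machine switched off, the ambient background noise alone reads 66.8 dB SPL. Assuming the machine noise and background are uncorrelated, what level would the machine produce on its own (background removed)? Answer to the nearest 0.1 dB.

65.0 dB SPL

Background correction is a power subtraction:
L_src = 10·log₁₀(10^(69.0/10) − 10^(66.8/10)) = 10·log₁₀(3157000) = 65.0 dB SPL.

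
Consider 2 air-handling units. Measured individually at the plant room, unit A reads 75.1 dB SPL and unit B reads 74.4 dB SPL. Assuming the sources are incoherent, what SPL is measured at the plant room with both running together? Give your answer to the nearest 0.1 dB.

Uncorrelated sources add in intensity (power), not in dB.
L_total = 10·log₁₀(10^(75.1/10) + 10^(74.4/10)) = 10·log₁₀(59900000) = 77.8 dB SPL.

77.8 dB SPL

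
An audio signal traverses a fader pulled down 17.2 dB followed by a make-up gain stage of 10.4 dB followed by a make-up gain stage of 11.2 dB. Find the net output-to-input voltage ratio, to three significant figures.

Net gain = (−17.2) + 10.4 + 11.2 = 4.4 dB.
Voltage ratio = 10^(4.4/20) = 1.66.

1.66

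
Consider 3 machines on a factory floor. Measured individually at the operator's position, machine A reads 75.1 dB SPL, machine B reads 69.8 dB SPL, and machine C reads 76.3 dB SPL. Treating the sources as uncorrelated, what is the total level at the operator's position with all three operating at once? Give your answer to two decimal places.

79.27 dB SPL

Incoherent sources sum as intensities:
L_total = 10·log₁₀(10^(75.1/10) + 10^(69.8/10) + 10^(76.3/10)) = 10·log₁₀(84570000) = 79.27 dB SPL.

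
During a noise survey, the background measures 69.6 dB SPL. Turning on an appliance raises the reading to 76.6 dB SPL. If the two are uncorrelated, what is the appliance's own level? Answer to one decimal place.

75.6 dB SPL

Remove the background by subtracting linear intensities:
L_src = 10·log₁₀(10^(76.6/10) − 10^(69.6/10)) = 10·log₁₀(36590000) = 75.6 dB SPL.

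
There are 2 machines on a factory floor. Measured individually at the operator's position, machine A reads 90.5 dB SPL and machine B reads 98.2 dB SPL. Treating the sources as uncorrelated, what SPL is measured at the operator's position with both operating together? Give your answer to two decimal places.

98.88 dB SPL

Uncorrelated sources add in intensity (power), not in dB.
L_total = 10·log₁₀(10^(90.5/10) + 10^(98.2/10)) = 10·log₁₀(7729000000) = 98.88 dB SPL.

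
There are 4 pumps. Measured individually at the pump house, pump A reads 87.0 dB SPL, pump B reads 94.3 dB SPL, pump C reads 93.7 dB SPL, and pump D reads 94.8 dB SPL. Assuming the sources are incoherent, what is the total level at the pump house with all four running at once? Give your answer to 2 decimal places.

Uncorrelated sources add in intensity (power), not in dB.
L_total = 10·log₁₀(10^(87.0/10) + 10^(94.3/10) + 10^(93.7/10) + 10^(94.8/10)) = 10·log₁₀(8557000000) = 99.32 dB SPL.

99.32 dB SPL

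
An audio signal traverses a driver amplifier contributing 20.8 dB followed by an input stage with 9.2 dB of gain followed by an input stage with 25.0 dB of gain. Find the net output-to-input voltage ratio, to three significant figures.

562

Net gain = 20.8 + 9.2 + 25.0 = 55.0 dB.
Voltage ratio = 10^(55.0/20) = 562.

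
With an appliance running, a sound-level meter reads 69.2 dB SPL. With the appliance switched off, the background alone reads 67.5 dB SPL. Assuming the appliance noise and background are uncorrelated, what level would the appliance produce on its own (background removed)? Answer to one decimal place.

Remove the background by subtracting linear intensities:
L_src = 10·log₁₀(10^(69.2/10) − 10^(67.5/10)) = 10·log₁₀(2694000) = 64.3 dB SPL.

64.3 dB SPL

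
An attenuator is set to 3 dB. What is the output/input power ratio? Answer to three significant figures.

0.501

Power ratio = 10^(dB/10).
10^(-3/10) = 10^(-0.3000) = 0.501.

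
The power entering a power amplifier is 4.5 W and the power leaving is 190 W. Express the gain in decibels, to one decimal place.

For a power ratio, dB = 10·log₁₀(P₂/P₁).
10·log₁₀(190/4.5) = 10·log₁₀(42.22) = 16.3 dB.

16.3 dB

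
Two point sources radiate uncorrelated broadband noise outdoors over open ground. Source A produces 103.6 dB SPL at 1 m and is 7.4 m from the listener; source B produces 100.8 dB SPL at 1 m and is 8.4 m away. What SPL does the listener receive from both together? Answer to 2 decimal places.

At the listener: L_A = 103.6 − 20·log₁₀(7.4) = 86.215 dB; L_B = 100.8 − 20·log₁₀(8.4) = 82.314 dB.
Combined: 10·log₁₀(10^(86.215/10)+10^(82.314/10)) = 87.70 dB SPL.

87.70 dB SPL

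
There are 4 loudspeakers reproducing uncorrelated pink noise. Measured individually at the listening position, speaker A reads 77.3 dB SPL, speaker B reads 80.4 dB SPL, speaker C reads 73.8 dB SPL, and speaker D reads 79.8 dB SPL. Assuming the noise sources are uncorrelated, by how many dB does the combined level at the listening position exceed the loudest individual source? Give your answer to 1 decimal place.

4.1 dB

Incoherent sources sum as intensities:
L_total = 10·log₁₀(10^(77.3/10) + 10^(80.4/10) + 10^(73.8/10) + 10^(79.8/10)) = 84.52 dB SPL.
Excess over the loudest (80.4 dB): 84.52 − 80.4 = 4.1 dB.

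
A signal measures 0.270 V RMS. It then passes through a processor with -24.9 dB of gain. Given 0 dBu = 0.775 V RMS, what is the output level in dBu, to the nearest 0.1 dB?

-34.1 dBu

Input level: 20·log₁₀(0.270/0.775) = -9.16 dBu.
Output: -9.16 − 24.9 = -34.1 dBu.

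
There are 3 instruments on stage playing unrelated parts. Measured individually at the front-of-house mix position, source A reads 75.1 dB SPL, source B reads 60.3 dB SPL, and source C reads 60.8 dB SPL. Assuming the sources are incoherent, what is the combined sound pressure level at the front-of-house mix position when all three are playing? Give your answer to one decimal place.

Uncorrelated sources add in intensity (power), not in dB.
L_total = 10·log₁₀(10^(75.1/10) + 10^(60.3/10) + 10^(60.8/10)) = 10·log₁₀(34630000) = 75.4 dB SPL.

75.4 dB SPL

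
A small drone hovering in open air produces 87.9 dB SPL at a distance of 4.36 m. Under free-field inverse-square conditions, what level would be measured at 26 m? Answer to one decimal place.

72.4 dB SPL

Inverse-square spreading gives ΔL = −20·log₁₀(d₂/d₁).
ΔL = −20·log₁₀(26/4.36) = -15.51 dB, so L₂ = 87.9 + (-15.51) = 72.4 dB SPL.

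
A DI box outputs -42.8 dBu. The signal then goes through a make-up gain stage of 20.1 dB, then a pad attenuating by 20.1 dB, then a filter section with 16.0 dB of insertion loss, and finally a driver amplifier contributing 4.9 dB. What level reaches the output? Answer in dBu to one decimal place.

In dB, series stages simply add:
-42.8 + 20.1 − 20.1 − 16.0 + 4.9 = -53.9 dBu.

-53.9 dBu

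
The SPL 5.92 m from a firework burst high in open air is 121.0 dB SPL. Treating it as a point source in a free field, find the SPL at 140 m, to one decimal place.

93.5 dB SPL

For a point source in a free field, ΔL = −20·log₁₀(d₂/d₁).
ΔL = −20·log₁₀(140/5.92) = -27.48 dB, so L₂ = 121.0 + (-27.48) = 93.5 dB SPL.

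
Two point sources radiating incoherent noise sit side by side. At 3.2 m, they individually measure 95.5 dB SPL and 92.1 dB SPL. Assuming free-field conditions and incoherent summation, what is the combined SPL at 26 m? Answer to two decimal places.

78.94 dB SPL

Combined at 3.2 m: 10·log₁₀(10^(95.5/10)+10^(92.1/10)) = 97.135 dB SPL.
Then apply −20·log₁₀(26/3.2) = -18.196 dB → 78.94 dB SPL.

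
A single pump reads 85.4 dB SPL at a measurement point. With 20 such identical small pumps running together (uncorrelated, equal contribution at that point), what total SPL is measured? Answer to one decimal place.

20 equal incoherent sources raise the level by 10·log₁₀(20) = 13.01 dB.
L_total = 85.4 + 13.01 = 98.4 dB SPL.

98.4 dB SPL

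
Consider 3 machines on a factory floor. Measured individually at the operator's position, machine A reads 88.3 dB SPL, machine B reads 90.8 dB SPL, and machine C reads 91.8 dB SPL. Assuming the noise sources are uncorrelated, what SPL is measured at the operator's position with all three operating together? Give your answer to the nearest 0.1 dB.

Uncorrelated sources add in intensity (power), not in dB.
L_total = 10·log₁₀(10^(88.3/10) + 10^(90.8/10) + 10^(91.8/10)) = 10·log₁₀(3392000000) = 95.3 dB SPL.

95.3 dB SPL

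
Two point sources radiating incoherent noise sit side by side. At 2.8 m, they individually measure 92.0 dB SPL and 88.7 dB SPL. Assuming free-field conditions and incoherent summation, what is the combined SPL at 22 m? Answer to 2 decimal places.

Combined at 2.8 m: 10·log₁₀(10^(92.0/10)+10^(88.7/10)) = 93.666 dB SPL.
Then apply −20·log₁₀(22/2.8) = -17.905 dB → 75.76 dB SPL.

75.76 dB SPL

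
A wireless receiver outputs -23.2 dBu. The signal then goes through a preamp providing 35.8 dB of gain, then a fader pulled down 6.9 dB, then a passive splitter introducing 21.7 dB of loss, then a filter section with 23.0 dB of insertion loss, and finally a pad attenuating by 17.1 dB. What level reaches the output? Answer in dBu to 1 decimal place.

-56.1 dBu

Gain stages sum in dB:
-23.2 + 35.8 − 6.9 − 21.7 − 23.0 − 17.1 = -56.1 dBu.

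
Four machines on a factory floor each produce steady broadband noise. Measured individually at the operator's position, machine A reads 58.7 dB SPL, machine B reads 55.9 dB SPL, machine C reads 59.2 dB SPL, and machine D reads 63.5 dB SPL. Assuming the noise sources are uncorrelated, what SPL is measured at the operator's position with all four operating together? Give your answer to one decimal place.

66.2 dB SPL

Add the sources as powers (linear), then convert back to dB:
L_total = 10·log₁₀(10^(58.7/10) + 10^(55.9/10) + 10^(59.2/10) + 10^(63.5/10)) = 10·log₁₀(4201000) = 66.2 dB SPL.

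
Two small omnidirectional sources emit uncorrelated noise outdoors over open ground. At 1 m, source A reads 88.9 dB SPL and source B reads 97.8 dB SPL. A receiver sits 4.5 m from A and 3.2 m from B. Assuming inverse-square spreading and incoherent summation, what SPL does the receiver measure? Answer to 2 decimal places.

At the listener: L_A = 88.9 − 20·log₁₀(4.5) = 75.836 dB; L_B = 97.8 − 20·log₁₀(3.2) = 87.697 dB.
Combined: 10·log₁₀(10^(75.836/10)+10^(87.697/10)) = 87.97 dB SPL.

87.97 dB SPL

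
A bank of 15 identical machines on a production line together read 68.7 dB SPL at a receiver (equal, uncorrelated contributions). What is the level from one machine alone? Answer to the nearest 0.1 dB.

56.9 dB SPL

15 equal incoherent sources add 10·log₁₀(15) = 11.76 dB over one source.
L_one = 68.7 − 11.76 = 56.9 dB SPL.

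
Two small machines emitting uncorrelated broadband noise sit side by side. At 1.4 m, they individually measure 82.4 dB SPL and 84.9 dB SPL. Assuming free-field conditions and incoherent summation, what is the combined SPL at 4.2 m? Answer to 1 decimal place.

77.3 dB SPL

Combined at 1.4 m: 10·log₁₀(10^(82.4/10)+10^(84.9/10)) = 86.84 dB SPL.
Then apply −20·log₁₀(4.2/1.4) = -9.54 dB → 77.3 dB SPL.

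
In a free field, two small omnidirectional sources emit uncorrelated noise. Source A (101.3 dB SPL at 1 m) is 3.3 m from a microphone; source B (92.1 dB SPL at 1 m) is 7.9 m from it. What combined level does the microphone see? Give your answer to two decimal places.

91.02 dB SPL

At the listener: L_A = 101.3 − 20·log₁₀(3.3) = 90.930 dB; L_B = 92.1 − 20·log₁₀(7.9) = 74.147 dB.
Combined: 10·log₁₀(10^(90.930/10)+10^(74.147/10)) = 91.02 dB SPL.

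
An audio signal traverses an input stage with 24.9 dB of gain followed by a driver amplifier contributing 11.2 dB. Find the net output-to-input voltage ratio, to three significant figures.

63.8

Net gain = 24.9 + 11.2 = 36.1 dB.
Voltage ratio = 10^(36.1/20) = 63.8.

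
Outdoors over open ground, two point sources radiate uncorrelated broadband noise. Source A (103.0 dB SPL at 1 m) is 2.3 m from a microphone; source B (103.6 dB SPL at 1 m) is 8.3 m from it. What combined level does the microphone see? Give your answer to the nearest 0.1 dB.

At the listener: L_A = 103.0 − 20·log₁₀(2.3) = 95.77 dB; L_B = 103.6 − 20·log₁₀(8.3) = 85.22 dB.
Combined: 10·log₁₀(10^(95.77/10)+10^(85.22/10)) = 96.1 dB SPL.

96.1 dB SPL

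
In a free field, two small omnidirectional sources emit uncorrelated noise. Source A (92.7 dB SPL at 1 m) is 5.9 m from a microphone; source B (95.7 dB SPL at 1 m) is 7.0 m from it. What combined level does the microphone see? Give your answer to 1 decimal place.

At the listener: L_A = 92.7 − 20·log₁₀(5.9) = 77.28 dB; L_B = 95.7 − 20·log₁₀(7.0) = 78.80 dB.
Combined: 10·log₁₀(10^(77.28/10)+10^(78.80/10)) = 81.1 dB SPL.

81.1 dB SPL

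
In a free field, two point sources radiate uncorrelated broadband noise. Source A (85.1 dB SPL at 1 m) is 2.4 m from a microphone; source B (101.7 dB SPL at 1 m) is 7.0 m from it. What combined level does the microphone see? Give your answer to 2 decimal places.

At the listener: L_A = 85.1 − 20·log₁₀(2.4) = 77.496 dB; L_B = 101.7 − 20·log₁₀(7.0) = 84.798 dB.
Combined: 10·log₁₀(10^(77.496/10)+10^(84.798/10)) = 85.54 dB SPL.

85.54 dB SPL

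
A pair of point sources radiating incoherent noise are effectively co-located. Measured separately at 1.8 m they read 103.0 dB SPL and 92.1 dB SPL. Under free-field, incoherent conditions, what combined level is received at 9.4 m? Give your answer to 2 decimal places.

88.98 dB SPL

Combined at 1.8 m: 10·log₁₀(10^(103.0/10)+10^(92.1/10)) = 103.339 dB SPL.
Then apply −20·log₁₀(9.4/1.8) = -14.357 dB → 88.98 dB SPL.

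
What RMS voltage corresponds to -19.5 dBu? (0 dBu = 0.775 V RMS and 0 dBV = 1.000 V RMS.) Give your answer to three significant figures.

0.0821 V

V = 0.775 V × 10^(-19.5/20).
= 0.775 × 0.1059 = 0.0821 V.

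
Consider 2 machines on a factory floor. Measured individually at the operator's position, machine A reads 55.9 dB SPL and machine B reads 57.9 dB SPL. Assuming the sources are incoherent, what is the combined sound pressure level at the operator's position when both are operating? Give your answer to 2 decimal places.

Incoherent sources sum as intensities:
L_total = 10·log₁₀(10^(55.9/10) + 10^(57.9/10)) = 10·log₁₀(1006000) = 60.02 dB SPL.

60.02 dB SPL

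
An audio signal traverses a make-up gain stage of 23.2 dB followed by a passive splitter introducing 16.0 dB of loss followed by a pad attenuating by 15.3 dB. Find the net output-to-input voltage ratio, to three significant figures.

Net gain = 23.2 + (−16.0) + (−15.3) = -8.1 dB.
Voltage ratio = 10^(-8.1/20) = 0.394.

0.394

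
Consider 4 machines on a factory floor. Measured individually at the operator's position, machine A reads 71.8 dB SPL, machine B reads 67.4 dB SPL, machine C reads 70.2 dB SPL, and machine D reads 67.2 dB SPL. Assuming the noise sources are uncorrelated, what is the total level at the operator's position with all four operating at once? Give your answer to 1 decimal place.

75.6 dB SPL

Add the sources as powers (linear), then convert back to dB:
L_total = 10·log₁₀(10^(71.8/10) + 10^(67.4/10) + 10^(70.2/10) + 10^(67.2/10)) = 10·log₁₀(36350000) = 75.6 dB SPL.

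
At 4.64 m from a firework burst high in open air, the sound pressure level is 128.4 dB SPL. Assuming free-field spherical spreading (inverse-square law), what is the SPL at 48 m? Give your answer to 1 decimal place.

Inverse-square spreading gives ΔL = −20·log₁₀(d₂/d₁).
ΔL = −20·log₁₀(48/4.64) = -20.29 dB, so L₂ = 128.4 + (-20.29) = 108.1 dB SPL.

108.1 dB SPL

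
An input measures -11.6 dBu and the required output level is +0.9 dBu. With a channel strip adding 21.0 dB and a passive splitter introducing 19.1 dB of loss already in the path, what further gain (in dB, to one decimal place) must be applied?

10.6 dB

The required make-up gain is the shortfall in the dB sum.
G = +0.9 − (-11.6) − 21.0 + 19.1 = 10.6 dB.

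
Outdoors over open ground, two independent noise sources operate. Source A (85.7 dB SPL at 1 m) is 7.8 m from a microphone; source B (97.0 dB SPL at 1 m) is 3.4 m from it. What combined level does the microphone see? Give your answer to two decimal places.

At the listener: L_A = 85.7 − 20·log₁₀(7.8) = 67.858 dB; L_B = 97.0 − 20·log₁₀(3.4) = 86.370 dB.
Combined: 10·log₁₀(10^(67.858/10)+10^(86.370/10)) = 86.43 dB SPL.

86.43 dB SPL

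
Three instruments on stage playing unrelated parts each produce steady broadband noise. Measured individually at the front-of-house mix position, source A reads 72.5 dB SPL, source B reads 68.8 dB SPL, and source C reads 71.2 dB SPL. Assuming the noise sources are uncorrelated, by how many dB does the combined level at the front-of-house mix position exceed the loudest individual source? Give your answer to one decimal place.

3.4 dB

Uncorrelated sources add in intensity (power), not in dB.
L_total = 10·log₁₀(10^(72.5/10) + 10^(68.8/10) + 10^(71.2/10)) = 75.86 dB SPL.
Excess over the loudest (72.5 dB): 75.86 − 72.5 = 3.4 dB.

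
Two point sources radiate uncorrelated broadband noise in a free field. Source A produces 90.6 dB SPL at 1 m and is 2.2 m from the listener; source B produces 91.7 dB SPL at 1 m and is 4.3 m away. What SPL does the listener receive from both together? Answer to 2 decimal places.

At the listener: L_A = 90.6 − 20·log₁₀(2.2) = 83.752 dB; L_B = 91.7 − 20·log₁₀(4.3) = 79.031 dB.
Combined: 10·log₁₀(10^(83.752/10)+10^(79.031/10)) = 85.01 dB SPL.

85.01 dB SPL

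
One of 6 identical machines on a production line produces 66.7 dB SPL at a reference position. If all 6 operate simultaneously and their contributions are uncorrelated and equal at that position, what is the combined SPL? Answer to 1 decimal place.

74.5 dB SPL

6 equal incoherent sources raise the level by 10·log₁₀(6) = 7.78 dB.
L_total = 66.7 + 7.78 = 74.5 dB SPL.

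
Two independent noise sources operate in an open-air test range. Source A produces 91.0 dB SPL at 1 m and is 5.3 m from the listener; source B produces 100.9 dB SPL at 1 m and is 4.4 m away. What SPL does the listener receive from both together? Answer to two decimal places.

At the listener: L_A = 91.0 − 20·log₁₀(5.3) = 76.514 dB; L_B = 100.9 − 20·log₁₀(4.4) = 88.031 dB.
Combined: 10·log₁₀(10^(76.514/10)+10^(88.031/10)) = 88.33 dB SPL.

88.33 dB SPL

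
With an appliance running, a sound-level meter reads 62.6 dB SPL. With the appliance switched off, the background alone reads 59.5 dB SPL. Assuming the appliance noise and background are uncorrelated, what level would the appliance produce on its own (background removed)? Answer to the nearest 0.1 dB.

Background correction is a power subtraction:
L_src = 10·log₁₀(10^(62.6/10) − 10^(59.5/10)) = 10·log₁₀(928400) = 59.7 dB SPL.

59.7 dB SPL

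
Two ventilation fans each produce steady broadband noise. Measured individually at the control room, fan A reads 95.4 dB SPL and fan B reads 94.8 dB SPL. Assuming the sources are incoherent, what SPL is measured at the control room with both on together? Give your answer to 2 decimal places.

98.12 dB SPL

Uncorrelated sources add in intensity (power), not in dB.
L_total = 10·log₁₀(10^(95.4/10) + 10^(94.8/10)) = 10·log₁₀(6487000000) = 98.12 dB SPL.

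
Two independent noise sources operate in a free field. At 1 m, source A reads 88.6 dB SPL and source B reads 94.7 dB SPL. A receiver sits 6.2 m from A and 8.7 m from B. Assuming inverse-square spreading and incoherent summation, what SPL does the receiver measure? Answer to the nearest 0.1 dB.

At the listener: L_A = 88.6 − 20·log₁₀(6.2) = 72.75 dB; L_B = 94.7 − 20·log₁₀(8.7) = 75.91 dB.
Combined: 10·log₁₀(10^(72.75/10)+10^(75.91/10)) = 77.6 dB SPL.

77.6 dB SPL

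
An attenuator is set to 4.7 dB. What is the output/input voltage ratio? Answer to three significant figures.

Voltage ratio = 10^(dB/20).
10^(-4.7/20) = 10^(-0.2350) = 0.582.

0.582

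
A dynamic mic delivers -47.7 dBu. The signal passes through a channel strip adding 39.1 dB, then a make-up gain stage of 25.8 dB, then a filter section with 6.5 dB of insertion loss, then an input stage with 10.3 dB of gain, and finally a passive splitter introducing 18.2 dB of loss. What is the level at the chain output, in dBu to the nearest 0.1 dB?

+2.8 dBu

In dB, series stages simply add:
-47.7 + 39.1 + 25.8 − 6.5 + 10.3 − 18.2 = +2.8 dBu.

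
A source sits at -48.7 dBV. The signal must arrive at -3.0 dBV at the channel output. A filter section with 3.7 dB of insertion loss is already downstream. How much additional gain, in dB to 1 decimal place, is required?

The required make-up gain is the shortfall in the dB sum.
G = -3.0 − (-48.7) + 3.7 = 49.4 dB.

49.4 dB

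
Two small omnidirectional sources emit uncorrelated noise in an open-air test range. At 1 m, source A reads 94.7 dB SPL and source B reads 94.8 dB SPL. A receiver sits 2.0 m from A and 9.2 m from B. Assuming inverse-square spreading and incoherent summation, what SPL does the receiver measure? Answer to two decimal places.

88.88 dB SPL

At the listener: L_A = 94.7 − 20·log₁₀(2.0) = 88.679 dB; L_B = 94.8 − 20·log₁₀(9.2) = 75.524 dB.
Combined: 10·log₁₀(10^(88.679/10)+10^(75.524/10)) = 88.88 dB SPL.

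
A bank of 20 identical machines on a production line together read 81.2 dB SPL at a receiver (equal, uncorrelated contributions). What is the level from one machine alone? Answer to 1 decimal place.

68.2 dB SPL

20 equal incoherent sources add 10·log₁₀(20) = 13.01 dB over one source.
L_one = 81.2 − 13.01 = 68.2 dB SPL.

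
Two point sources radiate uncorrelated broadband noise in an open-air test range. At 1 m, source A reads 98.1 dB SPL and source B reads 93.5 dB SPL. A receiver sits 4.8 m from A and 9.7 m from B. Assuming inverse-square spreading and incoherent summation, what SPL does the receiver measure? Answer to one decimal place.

84.8 dB SPL

At the listener: L_A = 98.1 − 20·log₁₀(4.8) = 84.48 dB; L_B = 93.5 − 20·log₁₀(9.7) = 73.76 dB.
Combined: 10·log₁₀(10^(84.48/10)+10^(73.76/10)) = 84.8 dB SPL.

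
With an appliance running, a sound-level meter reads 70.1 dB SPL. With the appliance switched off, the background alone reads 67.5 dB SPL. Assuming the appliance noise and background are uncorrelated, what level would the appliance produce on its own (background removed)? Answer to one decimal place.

66.6 dB SPL

Subtract intensities: L_src = 10·log₁₀(10^(L_total/10) − 10^(L_bg/10)).
L_src = 10·log₁₀(10^(70.1/10) − 10^(67.5/10)) = 10·log₁₀(4610000) = 66.6 dB SPL.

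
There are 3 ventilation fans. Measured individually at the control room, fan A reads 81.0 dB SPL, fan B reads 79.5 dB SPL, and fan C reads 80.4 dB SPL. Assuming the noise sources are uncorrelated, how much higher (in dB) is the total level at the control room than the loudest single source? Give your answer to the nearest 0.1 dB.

4.1 dB

Uncorrelated sources add in intensity (power), not in dB.
L_total = 10·log₁₀(10^(81.0/10) + 10^(79.5/10) + 10^(80.4/10)) = 85.11 dB SPL.
Excess over the loudest (81.0 dB): 85.11 − 81.0 = 4.1 dB.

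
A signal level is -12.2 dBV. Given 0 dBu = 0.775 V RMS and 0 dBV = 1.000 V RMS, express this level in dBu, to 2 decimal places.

The offset between the scales is 20·log₁₀(0.775/1.000) = −2.214 dB.
So dBu = -12.2 + 2.214 = -9.99 dBu.

-9.99 dBu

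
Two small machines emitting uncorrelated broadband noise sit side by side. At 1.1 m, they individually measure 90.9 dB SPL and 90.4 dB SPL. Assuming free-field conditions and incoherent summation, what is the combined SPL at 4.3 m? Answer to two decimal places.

81.83 dB SPL

Combined at 1.1 m: 10·log₁₀(10^(90.9/10)+10^(90.4/10)) = 93.667 dB SPL.
Then apply −20·log₁₀(4.3/1.1) = -11.842 dB → 81.83 dB SPL.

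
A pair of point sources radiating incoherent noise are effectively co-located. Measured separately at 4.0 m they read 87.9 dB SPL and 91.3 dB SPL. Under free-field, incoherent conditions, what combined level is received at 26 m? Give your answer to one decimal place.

Combined at 4.0 m: 10·log₁₀(10^(87.9/10)+10^(91.3/10)) = 92.93 dB SPL.
Then apply −20·log₁₀(26/4.0) = -16.26 dB → 76.7 dB SPL.

76.7 dB SPL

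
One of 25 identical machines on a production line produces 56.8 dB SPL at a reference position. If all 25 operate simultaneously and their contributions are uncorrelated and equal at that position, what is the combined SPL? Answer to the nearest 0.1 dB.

25 equal incoherent sources raise the level by 10·log₁₀(25) = 13.98 dB.
L_total = 56.8 + 13.98 = 70.8 dB SPL.

70.8 dB SPL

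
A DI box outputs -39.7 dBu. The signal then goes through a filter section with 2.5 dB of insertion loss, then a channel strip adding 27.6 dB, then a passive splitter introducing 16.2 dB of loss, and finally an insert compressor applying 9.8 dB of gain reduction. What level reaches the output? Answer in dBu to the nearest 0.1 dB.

-40.6 dBu

In dB, series stages simply add:
-39.7 − 2.5 + 27.6 − 16.2 − 9.8 = -40.6 dBu.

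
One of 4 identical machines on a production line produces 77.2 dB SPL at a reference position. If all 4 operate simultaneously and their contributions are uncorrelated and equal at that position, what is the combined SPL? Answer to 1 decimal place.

4 equal incoherent sources raise the level by 10·log₁₀(4) = 6.02 dB.
L_total = 77.2 + 6.02 = 83.2 dB SPL.

83.2 dB SPL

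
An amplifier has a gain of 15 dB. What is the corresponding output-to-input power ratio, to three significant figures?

Power ratio = 10^(dB/10).
10^(15/10) = 10^(1.500) = 31.6.

31.6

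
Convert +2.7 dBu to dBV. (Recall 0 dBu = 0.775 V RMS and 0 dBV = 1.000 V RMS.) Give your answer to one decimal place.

+0.5 dBV

The offset between the scales is 20·log₁₀(0.775/1.000) = −2.214 dB.
So dBV = +2.7 − 2.214 = +0.5 dBV.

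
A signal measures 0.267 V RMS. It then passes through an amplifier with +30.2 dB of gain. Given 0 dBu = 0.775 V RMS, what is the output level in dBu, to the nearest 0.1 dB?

+20.9 dBu

Input level: 20·log₁₀(0.267/0.775) = -9.26 dBu.
Output: -9.26 + 30.2 = +20.9 dBu.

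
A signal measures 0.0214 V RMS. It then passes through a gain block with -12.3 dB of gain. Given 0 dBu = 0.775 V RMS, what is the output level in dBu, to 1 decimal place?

Input level: 20·log₁₀(0.0214/0.775) = -31.18 dBu.
Output: -31.18 − 12.3 = -43.5 dBu.

-43.5 dBu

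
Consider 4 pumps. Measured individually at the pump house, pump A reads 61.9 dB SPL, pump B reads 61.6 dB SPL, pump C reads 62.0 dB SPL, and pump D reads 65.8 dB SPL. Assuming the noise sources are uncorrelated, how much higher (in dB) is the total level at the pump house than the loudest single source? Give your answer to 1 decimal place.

3.4 dB

Uncorrelated sources add in intensity (power), not in dB.
L_total = 10·log₁₀(10^(61.9/10) + 10^(61.6/10) + 10^(62.0/10) + 10^(65.8/10)) = 69.23 dB SPL.
Excess over the loudest (65.8 dB): 69.23 − 65.8 = 3.4 dB.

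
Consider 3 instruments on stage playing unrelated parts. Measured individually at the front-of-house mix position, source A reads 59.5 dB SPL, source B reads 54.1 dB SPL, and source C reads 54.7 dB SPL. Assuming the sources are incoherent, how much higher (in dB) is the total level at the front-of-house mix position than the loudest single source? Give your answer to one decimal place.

2.1 dB

Uncorrelated sources add in intensity (power), not in dB.
L_total = 10·log₁₀(10^(59.5/10) + 10^(54.1/10) + 10^(54.7/10)) = 61.59 dB SPL.
Excess over the loudest (59.5 dB): 61.59 − 59.5 = 2.1 dB.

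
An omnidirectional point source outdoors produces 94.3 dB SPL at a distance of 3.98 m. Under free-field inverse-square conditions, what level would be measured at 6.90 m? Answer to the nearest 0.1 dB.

89.5 dB SPL

Free-field point source: level drops by 20·log₁₀ of the distance ratio.
ΔL = −20·log₁₀(6.90/3.98) = -4.78 dB, so L₂ = 94.3 + (-4.78) = 89.5 dB SPL.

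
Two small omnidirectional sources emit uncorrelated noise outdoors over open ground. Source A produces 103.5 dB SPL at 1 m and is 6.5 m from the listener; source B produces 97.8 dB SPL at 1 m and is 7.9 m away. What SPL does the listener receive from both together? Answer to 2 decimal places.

87.97 dB SPL

At the listener: L_A = 103.5 − 20·log₁₀(6.5) = 87.242 dB; L_B = 97.8 − 20·log₁₀(7.9) = 79.847 dB.
Combined: 10·log₁₀(10^(87.242/10)+10^(79.847/10)) = 87.97 dB SPL.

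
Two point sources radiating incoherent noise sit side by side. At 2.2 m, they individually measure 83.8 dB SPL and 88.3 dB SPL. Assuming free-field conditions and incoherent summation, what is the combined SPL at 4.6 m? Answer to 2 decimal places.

83.21 dB SPL

Combined at 2.2 m: 10·log₁₀(10^(83.8/10)+10^(88.3/10)) = 89.619 dB SPL.
Then apply −20·log₁₀(4.6/2.2) = -6.407 dB → 83.21 dB SPL.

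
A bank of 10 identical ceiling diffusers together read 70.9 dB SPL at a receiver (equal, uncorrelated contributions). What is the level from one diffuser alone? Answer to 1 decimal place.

60.9 dB SPL

10 equal incoherent sources add 10·log₁₀(10) = 10.00 dB over one source.
L_one = 70.9 − 10.00 = 60.9 dB SPL.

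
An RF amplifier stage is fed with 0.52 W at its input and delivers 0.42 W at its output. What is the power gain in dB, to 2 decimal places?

-0.93 dB

For a power ratio, dB = 10·log₁₀(P₂/P₁).
10·log₁₀(0.42/0.52) = 10·log₁₀(0.8077) = -0.93 dB.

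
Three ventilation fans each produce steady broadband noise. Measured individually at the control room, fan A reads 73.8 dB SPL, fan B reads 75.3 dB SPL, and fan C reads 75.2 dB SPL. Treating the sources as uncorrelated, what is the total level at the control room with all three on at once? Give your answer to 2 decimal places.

Incoherent sources sum as intensities:
L_total = 10·log₁₀(10^(73.8/10) + 10^(75.3/10) + 10^(75.2/10)) = 10·log₁₀(90990000) = 79.59 dB SPL.

79.59 dB SPL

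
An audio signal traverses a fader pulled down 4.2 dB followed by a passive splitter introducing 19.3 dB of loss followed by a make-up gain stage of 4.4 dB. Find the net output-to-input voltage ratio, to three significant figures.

Net gain = (−4.2) + (−19.3) + 4.4 = -19.1 dB.
Voltage ratio = 10^(-19.1/20) = 0.111.

0.111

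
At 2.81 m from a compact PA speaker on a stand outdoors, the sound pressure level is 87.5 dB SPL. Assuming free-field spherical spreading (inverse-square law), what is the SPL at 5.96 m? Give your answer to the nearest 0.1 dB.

81.0 dB SPL

Inverse-square spreading gives ΔL = −20·log₁₀(d₂/d₁).
ΔL = −20·log₁₀(5.96/2.81) = -6.53 dB, so L₂ = 87.5 + (-6.53) = 81.0 dB SPL.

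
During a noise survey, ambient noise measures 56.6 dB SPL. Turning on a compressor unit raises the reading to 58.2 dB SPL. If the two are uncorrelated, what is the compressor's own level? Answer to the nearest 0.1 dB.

53.1 dB SPL

Remove the background by subtracting linear intensities:
L_src = 10·log₁₀(10^(58.2/10) − 10^(56.6/10)) = 10·log₁₀(203600) = 53.1 dB SPL.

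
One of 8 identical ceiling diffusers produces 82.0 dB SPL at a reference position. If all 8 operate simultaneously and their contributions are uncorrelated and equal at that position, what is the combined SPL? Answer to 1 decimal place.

91.0 dB SPL

8 equal incoherent sources raise the level by 10·log₁₀(8) = 9.03 dB.
L_total = 82.0 + 9.03 = 91.0 dB SPL.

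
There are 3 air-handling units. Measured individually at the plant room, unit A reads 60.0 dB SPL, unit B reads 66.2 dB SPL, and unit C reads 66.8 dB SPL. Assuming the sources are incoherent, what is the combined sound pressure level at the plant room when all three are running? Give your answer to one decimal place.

70.0 dB SPL

Incoherent sources sum as intensities:
L_total = 10·log₁₀(10^(60.0/10) + 10^(66.2/10) + 10^(66.8/10)) = 10·log₁₀(9955000) = 70.0 dB SPL.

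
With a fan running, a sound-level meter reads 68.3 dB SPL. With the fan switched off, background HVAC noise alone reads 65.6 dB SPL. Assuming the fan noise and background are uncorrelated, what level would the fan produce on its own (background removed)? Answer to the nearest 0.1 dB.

65.0 dB SPL

Subtract intensities: L_src = 10·log₁₀(10^(L_total/10) − 10^(L_bg/10)).
L_src = 10·log₁₀(10^(68.3/10) − 10^(65.6/10)) = 10·log₁₀(3130000) = 65.0 dB SPL.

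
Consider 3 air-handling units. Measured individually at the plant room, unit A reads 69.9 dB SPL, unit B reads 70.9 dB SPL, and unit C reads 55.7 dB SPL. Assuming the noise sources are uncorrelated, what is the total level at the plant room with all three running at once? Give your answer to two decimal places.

Incoherent sources sum as intensities:
L_total = 10·log₁₀(10^(69.9/10) + 10^(70.9/10) + 10^(55.7/10)) = 10·log₁₀(22450000) = 73.51 dB SPL.

73.51 dB SPL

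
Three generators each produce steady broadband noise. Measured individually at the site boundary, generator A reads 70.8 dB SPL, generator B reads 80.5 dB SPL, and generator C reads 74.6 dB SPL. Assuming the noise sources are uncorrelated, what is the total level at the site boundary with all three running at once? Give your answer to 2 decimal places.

Add the sources as powers (linear), then convert back to dB:
L_total = 10·log₁₀(10^(70.8/10) + 10^(80.5/10) + 10^(74.6/10)) = 10·log₁₀(153100000) = 81.85 dB SPL.

81.85 dB SPL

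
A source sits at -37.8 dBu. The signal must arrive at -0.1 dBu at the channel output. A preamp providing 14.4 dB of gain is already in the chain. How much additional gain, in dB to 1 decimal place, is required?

The required make-up gain is the shortfall in the dB sum.
G = -0.1 − (-37.8) − 14.4 = 23.3 dB.

23.3 dB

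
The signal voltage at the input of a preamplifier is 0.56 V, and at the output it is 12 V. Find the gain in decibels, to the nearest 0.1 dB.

Voltage is an amplitude quantity, so gain = 20·log₁₀(V_out/V_in).
20·log₁₀(12/0.56) = 20·log₁₀(21.43) = 26.6 dB.

26.6 dB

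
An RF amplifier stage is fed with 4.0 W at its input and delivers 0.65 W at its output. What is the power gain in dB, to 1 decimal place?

-7.9 dB

Power ratio → dB uses the 10·log₁₀ form:
10·log₁₀(0.65/4.0) = 10·log₁₀(0.1625) = -7.9 dB.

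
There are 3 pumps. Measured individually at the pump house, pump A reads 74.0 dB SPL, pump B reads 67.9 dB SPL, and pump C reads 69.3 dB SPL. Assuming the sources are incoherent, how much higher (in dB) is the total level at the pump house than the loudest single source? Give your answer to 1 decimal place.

2.0 dB

Uncorrelated sources add in intensity (power), not in dB.
L_total = 10·log₁₀(10^(74.0/10) + 10^(67.9/10) + 10^(69.3/10)) = 76.00 dB SPL.
Excess over the loudest (74.0 dB): 76.00 − 74.0 = 2.0 dB.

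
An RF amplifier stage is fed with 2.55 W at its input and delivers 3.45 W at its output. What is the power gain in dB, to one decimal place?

For a power ratio, dB = 10·log₁₀(P₂/P₁).
10·log₁₀(3.45/2.55) = 10·log₁₀(1.353) = 1.3 dB.

1.3 dB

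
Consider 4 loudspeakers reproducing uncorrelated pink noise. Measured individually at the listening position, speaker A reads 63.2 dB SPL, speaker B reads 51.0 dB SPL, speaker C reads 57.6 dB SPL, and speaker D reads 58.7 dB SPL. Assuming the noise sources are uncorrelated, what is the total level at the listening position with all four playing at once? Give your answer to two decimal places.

Incoherent sources sum as intensities:
L_total = 10·log₁₀(10^(63.2/10) + 10^(51.0/10) + 10^(57.6/10) + 10^(58.7/10)) = 10·log₁₀(3532000) = 65.48 dB SPL.

65.48 dB SPL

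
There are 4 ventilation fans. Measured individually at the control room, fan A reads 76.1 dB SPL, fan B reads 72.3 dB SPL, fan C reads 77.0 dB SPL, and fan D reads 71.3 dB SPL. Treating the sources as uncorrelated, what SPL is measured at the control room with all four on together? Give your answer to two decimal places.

Uncorrelated sources add in intensity (power), not in dB.
L_total = 10·log₁₀(10^(76.1/10) + 10^(72.3/10) + 10^(77.0/10) + 10^(71.3/10)) = 10·log₁₀(121300000) = 80.84 dB SPL.

80.84 dB SPL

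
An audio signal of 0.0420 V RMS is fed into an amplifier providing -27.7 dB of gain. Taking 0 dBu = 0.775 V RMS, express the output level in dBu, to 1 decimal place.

Input level: 20·log₁₀(0.0420/0.775) = -25.32 dBu.
Output: -25.32 − 27.7 = -53.0 dBu.

-53.0 dBu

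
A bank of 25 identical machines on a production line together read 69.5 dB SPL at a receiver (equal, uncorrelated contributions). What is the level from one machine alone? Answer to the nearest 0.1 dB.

25 equal incoherent sources add 10·log₁₀(25) = 13.98 dB over one source.
L_one = 69.5 − 13.98 = 55.5 dB SPL.

55.5 dB SPL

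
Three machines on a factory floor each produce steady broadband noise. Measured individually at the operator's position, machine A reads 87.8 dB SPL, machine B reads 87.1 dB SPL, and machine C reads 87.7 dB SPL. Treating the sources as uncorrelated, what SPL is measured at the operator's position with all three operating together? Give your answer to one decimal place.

92.3 dB SPL

Add the sources as powers (linear), then convert back to dB:
L_total = 10·log₁₀(10^(87.8/10) + 10^(87.1/10) + 10^(87.7/10)) = 10·log₁₀(1704000000) = 92.3 dB SPL.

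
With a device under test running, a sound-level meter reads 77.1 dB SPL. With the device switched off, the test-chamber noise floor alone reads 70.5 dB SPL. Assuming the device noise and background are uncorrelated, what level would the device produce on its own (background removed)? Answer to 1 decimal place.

Subtract intensities: L_src = 10·log₁₀(10^(L_total/10) − 10^(L_bg/10)).
L_src = 10·log₁₀(10^(77.1/10) − 10^(70.5/10)) = 10·log₁₀(40070000) = 76.0 dB SPL.

76.0 dB SPL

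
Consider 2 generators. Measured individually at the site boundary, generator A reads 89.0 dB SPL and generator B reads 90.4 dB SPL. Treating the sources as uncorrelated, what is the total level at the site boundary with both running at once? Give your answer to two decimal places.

Add the sources as powers (linear), then convert back to dB:
L_total = 10·log₁₀(10^(89.0/10) + 10^(90.4/10)) = 10·log₁₀(1891000000) = 92.77 dB SPL.

92.77 dB SPL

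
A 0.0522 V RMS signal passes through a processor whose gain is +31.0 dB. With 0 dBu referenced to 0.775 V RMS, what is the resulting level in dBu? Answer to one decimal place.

Input level: 20·log₁₀(0.0522/0.775) = -23.43 dBu.
Output: -23.43 + 31.0 = +7.6 dBu.

+7.6 dBu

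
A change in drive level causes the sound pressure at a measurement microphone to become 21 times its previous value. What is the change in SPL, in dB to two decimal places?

SPL change from a pressure ratio uses the 20·log₁₀ form:
20·log₁₀(21) = 26.44 dB.

26.44 dB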